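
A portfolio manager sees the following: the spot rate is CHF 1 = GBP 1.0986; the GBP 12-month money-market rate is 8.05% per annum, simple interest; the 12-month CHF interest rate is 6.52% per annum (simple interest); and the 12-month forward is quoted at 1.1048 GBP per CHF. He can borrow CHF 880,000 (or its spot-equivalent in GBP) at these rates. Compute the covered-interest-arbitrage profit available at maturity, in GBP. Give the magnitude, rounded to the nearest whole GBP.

T = 1 year.
Invest the CHF and cover forward: 880,000 × 1.065200 × 1.1048 = GBP 1,035,613.00.
Convert at spot and invest in GBP: 880,000 × 1.0986 × 1.080500 = GBP 1,044,592.82.
The quoted forward undervalues CHF, so borrow CHF, convert to GBP at spot, deposit the GBP at 8.05%, and buy CHF forward at 1.1048 to cover the loan.
Arbitrage profit = |1,035,613.00 − 1,044,592.82| = GBP 8,980.

GBP 8,980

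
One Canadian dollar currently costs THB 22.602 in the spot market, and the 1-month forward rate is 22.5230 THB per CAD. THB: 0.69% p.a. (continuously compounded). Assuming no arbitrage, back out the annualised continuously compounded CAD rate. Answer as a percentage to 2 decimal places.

T = 1/12 years.
By CIP, F/S equals the THB-to-CAD growth ratio: 22.523/22.602 = 0.9965047.
THB growth factor: e^(0.0069×1/12) = 1.0005752.
That pins the CAD growth at 1.0040848.
r = ln(1.0040848)/(1/12) = 0.048918 → 4.89%.

4.89%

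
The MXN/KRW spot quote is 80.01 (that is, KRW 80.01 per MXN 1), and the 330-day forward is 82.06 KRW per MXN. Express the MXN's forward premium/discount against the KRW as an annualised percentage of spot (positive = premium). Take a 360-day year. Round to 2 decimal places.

+2.80%

T = 330/360 years.
Period premium: (82.06 − 80.01)/80.01 = 0.0256218.
Per annum: 0.0256218 / (330/360) = 0.027951 = 2.80%.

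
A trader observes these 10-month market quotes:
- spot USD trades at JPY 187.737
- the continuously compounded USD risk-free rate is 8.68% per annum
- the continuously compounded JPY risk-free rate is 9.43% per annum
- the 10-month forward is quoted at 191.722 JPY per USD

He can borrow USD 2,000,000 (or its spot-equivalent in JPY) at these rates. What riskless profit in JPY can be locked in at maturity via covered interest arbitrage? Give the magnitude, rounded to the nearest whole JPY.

T = 10/12 years.
Keep in USD, deliver into the forward: 2,000,000·1.07501362222·191.722 = JPY 412,207,523.36.
Swap to JPY now, deposit: 2,000,000·187.737·1.08175349753 = JPY 406,170,312.73.
The quoted forward overvalues USD, so borrow JPY, buy USD at spot, deposit the USD at 8.68%, and sell the proceeds forward at 191.722.
Arbitrage profit = |412,207,523.36 − 406,170,312.73| = JPY 6,037,211.

JPY 6,037,211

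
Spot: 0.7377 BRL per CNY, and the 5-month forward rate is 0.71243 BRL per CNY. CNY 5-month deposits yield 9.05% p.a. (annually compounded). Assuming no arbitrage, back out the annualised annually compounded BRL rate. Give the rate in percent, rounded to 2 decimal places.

T = 5/12 years.
CIP gives F = S · g_BRL/g_CNY, so g_BRL/g_CNY = 0.71243/0.7377 = 0.9657449.
CNY growth factor: (1 + 0.0905)^(5/12) = 1.0367579.
Hence g_BRL = 1.0012437.
Annualise: 1.0012437^(12/5) − 1 = 0.002987 = 0.30%.

0.30%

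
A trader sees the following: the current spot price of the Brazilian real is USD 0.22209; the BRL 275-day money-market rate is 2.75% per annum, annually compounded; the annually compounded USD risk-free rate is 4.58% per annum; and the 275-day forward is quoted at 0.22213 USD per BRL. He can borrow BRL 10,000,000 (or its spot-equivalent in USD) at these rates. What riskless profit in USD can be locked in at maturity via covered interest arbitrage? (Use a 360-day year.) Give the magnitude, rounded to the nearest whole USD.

USD 30,375

T = 275/360 years.
Keep in BRL, deliver into the forward: 10,000,000·1.020939506·0.22213 = USD 2,267,812.92.
Swap to USD now, deposit: 10,000,000·0.22209·1.034800424 = USD 2,298,188.26.
The quoted forward undervalues BRL, so borrow BRL, convert to USD at spot, deposit the USD at 4.58%, and buy BRL forward at 0.22213 to cover the loan.
Profit = 2,298,188.26 − 2,267,812.92 = USD 30,375.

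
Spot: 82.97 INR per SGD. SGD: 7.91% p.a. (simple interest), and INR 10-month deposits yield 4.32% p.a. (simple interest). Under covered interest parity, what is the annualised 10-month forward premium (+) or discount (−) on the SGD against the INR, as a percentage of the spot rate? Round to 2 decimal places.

-3.37%

T = 10/12 years.
No-arbitrage forward: 82.97 × 1.036000 / 1.0659167 = 80.64131 INR/SGD.
Annualised premium = (F − S)/S × (1/T) = (80.64131 − 82.97)/82.97 ÷ (10/12) = -3.37%.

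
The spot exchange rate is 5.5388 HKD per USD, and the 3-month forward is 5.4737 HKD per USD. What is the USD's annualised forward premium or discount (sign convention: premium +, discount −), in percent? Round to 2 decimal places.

-4.70%

T = 3/12 years.
USD trades forward at -1.17534% vs spot over the period.
×(1/T) gives -4.70% p.a.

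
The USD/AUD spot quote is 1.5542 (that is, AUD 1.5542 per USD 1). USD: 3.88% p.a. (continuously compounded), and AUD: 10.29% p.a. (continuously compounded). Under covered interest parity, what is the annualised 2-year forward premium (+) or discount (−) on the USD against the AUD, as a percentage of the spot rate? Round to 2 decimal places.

+6.84%

T = 2 years.
F = S · g_AUD/g_USD = 1.5542 × 1.2285075/1.0806903 = 1.7667840.
(F − S)/S ÷ T = (1.7667840 − 1.5542)/1.5542/2 = 0.068390 → 6.84%.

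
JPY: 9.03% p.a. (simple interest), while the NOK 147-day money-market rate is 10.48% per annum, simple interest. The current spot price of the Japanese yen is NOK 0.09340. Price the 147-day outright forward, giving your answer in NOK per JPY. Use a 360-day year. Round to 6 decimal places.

0.093933

T = 147/360 years.
Growth of 1 NOK over T: 1 + 0.1048×147/360 = 1.0427933.
JPY accumulates by 1 + 0.0903×147/360 = 1.0368725.
Forward (NOK per JPY) = 0.0934 × 1.0427933 / 1.0368725 = 0.09393334.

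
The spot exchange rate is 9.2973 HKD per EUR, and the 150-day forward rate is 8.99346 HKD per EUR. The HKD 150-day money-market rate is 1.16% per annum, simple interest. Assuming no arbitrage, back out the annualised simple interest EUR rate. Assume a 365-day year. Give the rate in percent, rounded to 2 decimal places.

9.42%

T = 150/365 years.
F/S = 8.99346/9.2973 = 0.9673195 = (growth of HKD) / (growth of EUR).
HKD growth factor: 1 + 0.0116×150/365 = 1.0047671.
Hence g_EUR = 1.0387128.
r = (1.0387128 − 1)/(150/365) = 0.094201 → 9.42%.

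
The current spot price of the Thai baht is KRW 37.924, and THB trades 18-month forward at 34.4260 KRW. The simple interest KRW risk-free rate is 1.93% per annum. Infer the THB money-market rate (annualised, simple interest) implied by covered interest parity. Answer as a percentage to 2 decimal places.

8.90%

T = 18/12 years.
F/S = 34.426/37.924 = 0.9077629 = (growth of KRW) / (growth of THB).
The KRW side grows by 1 + 0.0193×18/12 = 1.028950.
Hence g_THB = 1.1335008.
(1.1335008 − 1)/T = 0.089001, i.e. 8.90%.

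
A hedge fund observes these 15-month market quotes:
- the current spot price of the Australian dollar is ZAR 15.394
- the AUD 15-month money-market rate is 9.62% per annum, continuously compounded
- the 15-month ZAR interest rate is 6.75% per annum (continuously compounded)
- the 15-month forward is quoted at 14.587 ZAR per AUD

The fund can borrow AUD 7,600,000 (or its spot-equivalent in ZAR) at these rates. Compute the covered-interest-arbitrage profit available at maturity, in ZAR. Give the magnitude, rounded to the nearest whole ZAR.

ZAR 2,267,309

T = 15/12 years.
Route A — deposit AUD, sell forward: 7,600,000 × 1.12777876103 × 14.587 = ZAR 125,026,906.78.
Route B — convert at spot, deposit ZAR: 7,600,000 × 15.394 × 1.08803683113 = ZAR 127,294,216.24.
The quoted forward undervalues AUD, so borrow AUD, convert to ZAR at spot, deposit the ZAR at 6.75%, and buy AUD forward at 14.587 to cover the loan.
The gap between the two covered legs is ZAR 2,267,309.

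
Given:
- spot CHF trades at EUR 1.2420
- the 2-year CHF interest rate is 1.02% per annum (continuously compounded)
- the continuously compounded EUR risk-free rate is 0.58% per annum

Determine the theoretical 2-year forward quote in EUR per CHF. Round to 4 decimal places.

T = 2 years.
EUR growth factor: e^(0.0058×2) = 1.0116675.
Growth of 1 CHF over T: e^(0.0102×2) = 1.0206095.
CIP: F = S · (grow EUR)/(grow CHF) = 1.242 × 1.0116675/1.0206095 = 1.231118 EUR per CHF.

1.2311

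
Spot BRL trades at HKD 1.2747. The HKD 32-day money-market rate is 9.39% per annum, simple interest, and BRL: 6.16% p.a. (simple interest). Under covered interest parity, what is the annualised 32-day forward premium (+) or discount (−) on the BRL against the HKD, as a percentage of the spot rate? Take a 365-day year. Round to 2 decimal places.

+3.21%

T = 32/365 years.
No-arbitrage forward: 1.2747 × 1.0082323 / 1.0054005 = 1.2782903 HKD/BRL.
Annualised premium = (F − S)/S × (1/T) = (1.2782903 − 1.2747)/1.2747 ÷ (32/365) = 3.21%.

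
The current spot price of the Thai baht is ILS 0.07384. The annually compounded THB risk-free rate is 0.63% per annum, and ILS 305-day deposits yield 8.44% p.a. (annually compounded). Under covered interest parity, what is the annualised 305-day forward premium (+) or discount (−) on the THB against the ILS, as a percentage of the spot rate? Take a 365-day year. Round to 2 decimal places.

T = 305/365 years.
No-arbitrage forward: 0.07384 × 1.0700521 / 1.0052617 = 0.07859908 ILS/THB.
Annualised premium = (F − S)/S × (1/T) = (0.07859908 − 0.07384)/0.07384 ÷ (305/365) = 7.71%.

+7.71%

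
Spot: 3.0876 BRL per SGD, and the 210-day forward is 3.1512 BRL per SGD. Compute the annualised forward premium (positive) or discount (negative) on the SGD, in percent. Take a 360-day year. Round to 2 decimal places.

T = 210/360 years.
Period premium: (3.1512 − 3.0876)/3.0876 = 0.0205985.
Per annum: 0.0205985 / (210/360) = 0.035312 = 3.53%.

+3.53%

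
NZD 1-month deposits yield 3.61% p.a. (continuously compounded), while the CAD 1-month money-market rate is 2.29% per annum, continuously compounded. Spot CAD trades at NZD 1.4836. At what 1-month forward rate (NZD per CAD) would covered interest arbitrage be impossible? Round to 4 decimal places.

1.4852

T = 1/12 years.
NZD accumulates by e^(0.0361×1/12) = 1.0030129.
CAD accumulates by e^(0.0229×1/12) = 1.0019102.
Forward (NZD per CAD) = 1.4836 × 1.0030129 / 1.0019102 = 1.485233.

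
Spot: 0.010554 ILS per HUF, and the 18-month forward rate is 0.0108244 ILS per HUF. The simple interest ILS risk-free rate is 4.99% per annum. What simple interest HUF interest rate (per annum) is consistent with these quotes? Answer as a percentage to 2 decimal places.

3.20%

T = 18/12 years.
F/S = 0.0108244/0.010554 = 1.0256206 = (growth of ILS) / (growth of HUF).
The ILS side grows by 1 + 0.0499×18/12 = 1.074850.
That pins the HUF growth at 1.0479996.
r = (1.0479996 − 1)/(18/12) = 0.032000 → 3.20%.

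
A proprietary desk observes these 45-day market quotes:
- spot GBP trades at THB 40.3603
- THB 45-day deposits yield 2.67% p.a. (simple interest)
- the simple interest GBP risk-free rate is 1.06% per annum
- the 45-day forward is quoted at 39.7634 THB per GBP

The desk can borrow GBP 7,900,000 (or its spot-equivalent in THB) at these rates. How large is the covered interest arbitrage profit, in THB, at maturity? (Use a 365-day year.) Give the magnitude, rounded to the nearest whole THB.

THB 5,354,561

T = 45/365 years.
Invest the GBP and cover forward: 7,900,000 × 1.00130684932 × 39.7634 = THB 314,541,381.70.
Convert at spot and invest in THB: 7,900,000 × 40.3603 × 1.00329178082 = THB 319,895,942.37.
The quoted forward undervalues GBP, so borrow GBP, convert to THB at spot, deposit the THB at 2.67%, and buy GBP forward at 39.7634 to cover the loan.
Profit = 319,895,942.37 − 314,541,381.70 = THB 5,354,561.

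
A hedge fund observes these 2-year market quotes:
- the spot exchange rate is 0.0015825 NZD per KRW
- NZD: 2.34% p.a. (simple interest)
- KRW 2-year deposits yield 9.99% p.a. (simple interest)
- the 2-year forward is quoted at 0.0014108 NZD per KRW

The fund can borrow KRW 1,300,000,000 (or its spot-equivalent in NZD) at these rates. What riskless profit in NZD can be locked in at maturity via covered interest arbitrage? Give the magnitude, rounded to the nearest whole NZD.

T = 2 years.
Keep in KRW, deliver into the forward: 1,300,000,000·1.199800·0.0014108 = NZD 2,200,481.19.
Swap to NZD now, deposit: 1,300,000,000·0.0015825·1.046800 = NZD 2,153,529.30.
The quoted forward overvalues KRW, so borrow NZD, buy KRW at spot, deposit the KRW at 9.99%, and sell the proceeds forward at 0.0014108.
The gap between the two covered legs is NZD 46,952.

NZD 46,952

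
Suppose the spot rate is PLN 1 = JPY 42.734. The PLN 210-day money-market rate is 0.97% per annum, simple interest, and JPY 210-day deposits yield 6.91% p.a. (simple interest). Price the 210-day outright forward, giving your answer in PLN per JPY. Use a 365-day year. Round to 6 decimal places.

0.022631

T = 210/365 years.
Growth of 1 JPY over T: 1 + 0.0691×210/365 = 1.0397562.
PLN accumulates by 1 + 0.0097×210/365 = 1.0055808.
CIP: F = S · (grow JPY)/(grow PLN) = 42.734 × 1.0397562/1.0055808 = 44.18635 JPY per PLN.
Quoted the other way: 1/44.18635 = 0.022631 PLN per JPY.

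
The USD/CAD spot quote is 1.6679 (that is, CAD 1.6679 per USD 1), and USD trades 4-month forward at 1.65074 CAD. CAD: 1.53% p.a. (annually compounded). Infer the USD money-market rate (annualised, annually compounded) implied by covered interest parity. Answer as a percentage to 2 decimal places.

T = 4/12 years.
F/S = 1.65074/1.6679 = 0.9897116 = (growth of CAD) / (growth of USD).
CAD growth factor: (1 + 0.0153)^(4/12) = 1.0050742.
That pins the USD growth at 1.0155223.
r = 1.0155223^(12/4) − 1 = 0.047293 → 4.73%.

4.73%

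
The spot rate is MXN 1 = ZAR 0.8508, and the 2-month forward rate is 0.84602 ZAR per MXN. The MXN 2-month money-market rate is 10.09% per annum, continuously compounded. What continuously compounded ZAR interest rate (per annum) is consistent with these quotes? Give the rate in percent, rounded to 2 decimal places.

T = 2/12 years.
F/S = 0.84602/0.8508 = 0.9943818 = (growth of ZAR) / (growth of MXN).
The MXN side grows by e^(0.1009×2/12) = 1.0169589.
That pins the ZAR growth at 1.0112454.
Take logs: ln 1.0112454 / (2/12) = 0.067096, so 6.71%.

6.71%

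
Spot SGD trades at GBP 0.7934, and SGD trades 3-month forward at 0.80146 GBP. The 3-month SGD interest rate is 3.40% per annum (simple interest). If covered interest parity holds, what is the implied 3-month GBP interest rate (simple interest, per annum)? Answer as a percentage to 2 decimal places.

T = 3/12 years.
F/S = 0.80146/0.7934 = 1.0101588 = (growth of GBP) / (growth of SGD).
SGD growth factor: 1 + 0.0340×3/12 = 1.008500.
Hence g_GBP = 1.0187451.
r = (1.0187451 − 1)/(3/12) = 0.074980 → 7.50%.

7.50%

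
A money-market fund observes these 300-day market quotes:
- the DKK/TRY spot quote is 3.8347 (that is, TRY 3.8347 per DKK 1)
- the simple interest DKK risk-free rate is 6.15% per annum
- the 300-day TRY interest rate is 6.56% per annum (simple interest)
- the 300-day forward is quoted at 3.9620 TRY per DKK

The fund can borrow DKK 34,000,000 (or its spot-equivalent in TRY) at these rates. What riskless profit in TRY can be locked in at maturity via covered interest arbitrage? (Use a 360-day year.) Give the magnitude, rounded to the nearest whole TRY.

T = 300/360 years.
Keep in DKK, deliver into the forward: 34,000,000·1.051250·3.9620 = TRY 141,611,785.00.
Swap to TRY now, deposit: 34,000,000·3.8347·1.05466666667 = TRY 137,507,229.07.
The quoted forward overvalues DKK, so borrow TRY, buy DKK at spot, deposit the DKK at 6.15%, and sell the proceeds forward at 3.9620.
Profit = 141,611,785.00 − 137,507,229.07 = TRY 4,104,556.

TRY 4,104,556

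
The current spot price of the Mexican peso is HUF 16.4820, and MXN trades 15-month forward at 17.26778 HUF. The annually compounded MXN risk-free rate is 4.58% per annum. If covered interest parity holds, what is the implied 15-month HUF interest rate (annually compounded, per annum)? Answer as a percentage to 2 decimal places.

T = 15/12 years.
F/S = 17.26778/16.482 = 1.0476750 = (growth of HUF) / (growth of MXN).
MXN growth factor: (1 + 0.0458)^(15/12) = 1.0575741.
Hence g_HUF = 1.1079939.
Annualise: 1.1079939^(12/15) − 1 = 0.085500 = 8.55%.

8.55%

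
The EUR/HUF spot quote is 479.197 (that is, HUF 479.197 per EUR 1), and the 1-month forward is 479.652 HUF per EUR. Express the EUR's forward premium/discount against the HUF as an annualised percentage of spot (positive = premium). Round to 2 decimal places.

T = 1/12 years.
Period premium: (479.652 − 479.197)/479.197 = 0.0009495.
Per annum: 0.0009495 / (1/12) = 0.011394 = 1.14%.

+1.14%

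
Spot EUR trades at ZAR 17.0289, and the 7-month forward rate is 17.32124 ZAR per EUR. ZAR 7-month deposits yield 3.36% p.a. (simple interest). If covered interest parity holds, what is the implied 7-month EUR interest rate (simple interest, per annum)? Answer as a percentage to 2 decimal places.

T = 7/12 years.
F/S = 17.32124/17.0289 = 1.0171673 = (growth of ZAR) / (growth of EUR).
ZAR growth factor: 1 + 0.0336×7/12 = 1.019600.
That pins the EUR growth at 1.0023916.
(1.0023916 − 1)/T = 0.004100, i.e. 0.41%.

0.41%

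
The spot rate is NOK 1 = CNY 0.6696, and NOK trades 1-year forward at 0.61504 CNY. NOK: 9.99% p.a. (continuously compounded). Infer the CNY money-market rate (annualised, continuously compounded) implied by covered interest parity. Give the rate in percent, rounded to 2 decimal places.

1.49%

T = 1 year.
F/S = 0.61504/0.6696 = 0.9185185 = (growth of CNY) / (growth of NOK).
The NOK side grows by e^(0.0999×1) = 1.1050604.
So the CNY growth factor = 1.0150184.
Take logs: ln 1.0150184 / 1 = 0.014907, so 1.49%.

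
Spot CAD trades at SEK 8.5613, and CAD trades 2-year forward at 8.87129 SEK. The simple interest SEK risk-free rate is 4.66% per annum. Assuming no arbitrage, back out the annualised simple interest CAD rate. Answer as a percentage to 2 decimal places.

2.75%

T = 2 years.
F/S = 8.87129/8.5613 = 1.0362083 = (growth of SEK) / (growth of CAD).
SEK growth factor: 1 + 0.0466×2 = 1.093200.
Hence g_CAD = 1.0550002.
(1.0550002 − 1)/T = 0.027500, i.e. 2.75%.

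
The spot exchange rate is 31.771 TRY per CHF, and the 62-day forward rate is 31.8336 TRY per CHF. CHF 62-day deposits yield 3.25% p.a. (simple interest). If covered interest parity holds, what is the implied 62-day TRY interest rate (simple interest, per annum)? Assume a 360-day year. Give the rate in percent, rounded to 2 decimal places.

T = 62/360 years.
By CIP, F/S equals the TRY-to-CHF growth ratio: 31.8336/31.771 = 1.0019704.
The CHF side grows by 1 + 0.0325×62/360 = 1.0055972.
That pins the TRY growth at 1.0075786.
r = (1.0075786 − 1)/(62/360) = 0.044005 → 4.40%.

4.40%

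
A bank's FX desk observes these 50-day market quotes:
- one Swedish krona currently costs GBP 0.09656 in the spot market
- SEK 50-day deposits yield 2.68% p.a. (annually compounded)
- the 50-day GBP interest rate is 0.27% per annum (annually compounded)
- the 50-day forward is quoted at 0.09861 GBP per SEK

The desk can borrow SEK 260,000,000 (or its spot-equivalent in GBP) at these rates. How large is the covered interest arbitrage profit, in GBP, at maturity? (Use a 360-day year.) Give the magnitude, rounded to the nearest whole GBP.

GBP 617,946

T = 50/360 years.
Route A — deposit SEK, sell forward: 260,000,000 × 1.0036799726 × 0.09861 = GBP 25,732,949.35.
Route B — convert at spot, deposit GBP: 260,000,000 × 0.09656 × 1.0003745648 = GBP 25,115,003.67.
The quoted forward overvalues SEK, so borrow GBP, buy SEK at spot, deposit the SEK at 2.68%, and sell the proceeds forward at 0.09861.
Profit = 25,732,949.35 − 25,115,003.67 = GBP 617,946.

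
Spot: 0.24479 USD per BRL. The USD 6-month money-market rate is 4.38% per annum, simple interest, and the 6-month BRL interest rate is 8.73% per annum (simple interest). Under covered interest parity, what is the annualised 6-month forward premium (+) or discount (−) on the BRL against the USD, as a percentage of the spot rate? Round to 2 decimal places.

-4.17%

T = 6/12 years.
CIP forward (USD per BRL) = 0.24479 × 1.021900/1.043650 = 0.23968850.
Annualised premium = (F − S)/S × (1/T) = (0.23968850 − 0.24479)/0.24479 ÷ (6/12) = -4.17%.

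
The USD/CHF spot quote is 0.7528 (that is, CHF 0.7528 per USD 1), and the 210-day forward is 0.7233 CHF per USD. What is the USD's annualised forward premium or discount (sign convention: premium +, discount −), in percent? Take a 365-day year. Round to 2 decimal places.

T = 210/365 years.
Period premium: (0.7233 − 0.7528)/0.7528 = -0.0391870.
Per annum: -0.0391870 / (210/365) = -0.068111 = -6.81%.

-6.81%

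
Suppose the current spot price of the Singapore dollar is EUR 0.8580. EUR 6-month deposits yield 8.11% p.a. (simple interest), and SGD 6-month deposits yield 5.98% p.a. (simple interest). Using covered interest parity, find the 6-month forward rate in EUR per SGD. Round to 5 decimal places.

0.86687

T = 6/12 years.
EUR growth factor: 1 + 0.0811×6/12 = 1.040550.
SGD accumulates by 1 + 0.0598×6/12 = 1.029900.
CIP: F = S · (grow EUR)/(grow SGD) = 0.858 × 1.040550/1.029900 = 0.8668724 EUR per SGD.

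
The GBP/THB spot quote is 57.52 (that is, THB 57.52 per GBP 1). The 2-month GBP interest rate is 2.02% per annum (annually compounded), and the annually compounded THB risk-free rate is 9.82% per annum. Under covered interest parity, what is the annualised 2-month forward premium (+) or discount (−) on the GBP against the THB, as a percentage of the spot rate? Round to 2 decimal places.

T = 2/12 years.
CIP forward (THB per GBP) = 57.52 × 1.0157346/1.0033387 = 58.23064.
(F − S)/S ÷ T = (58.23064 − 57.52)/57.52/(2/12) = 0.074128 → 7.41%.

+7.41%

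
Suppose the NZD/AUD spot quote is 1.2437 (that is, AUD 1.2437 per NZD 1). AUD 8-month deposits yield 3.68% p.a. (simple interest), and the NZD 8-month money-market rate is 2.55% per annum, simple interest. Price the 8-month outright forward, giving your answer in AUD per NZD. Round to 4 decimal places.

1.2529

T = 8/12 years.
Growth of 1 AUD over T: 1 + 0.0368×8/12 = 1.0245333.
Growth of 1 NZD over T: 1 + 0.0255×8/12 = 1.017000.
Forward (AUD per NZD) = 1.2437 × 1.0245333 / 1.017000 = 1.252913.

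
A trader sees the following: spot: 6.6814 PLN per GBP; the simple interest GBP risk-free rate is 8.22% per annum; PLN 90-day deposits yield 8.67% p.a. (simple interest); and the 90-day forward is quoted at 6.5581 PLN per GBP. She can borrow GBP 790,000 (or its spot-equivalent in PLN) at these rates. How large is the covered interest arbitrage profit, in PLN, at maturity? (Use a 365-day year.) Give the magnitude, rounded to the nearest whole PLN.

PLN 105,238

T = 90/365 years.
Route A — deposit GBP, sell forward: 790,000 × 1.020268493 × 6.5581 = PLN 5,285,908.02.
Route B — convert at spot, deposit PLN: 790,000 × 6.6814 × 1.021378082 = PLN 5,391,146.06.
The quoted forward undervalues GBP, so borrow GBP, convert to PLN at spot, deposit the PLN at 8.67%, and buy GBP forward at 6.5581 to cover the loan.
The gap between the two covered legs is PLN 105,238.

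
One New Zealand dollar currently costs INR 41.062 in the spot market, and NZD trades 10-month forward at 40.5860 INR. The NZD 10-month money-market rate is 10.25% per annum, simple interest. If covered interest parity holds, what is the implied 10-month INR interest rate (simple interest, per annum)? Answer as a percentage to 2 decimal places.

T = 10/12 years.
F/S = 40.586/41.062 = 0.9884078 = (growth of INR) / (growth of NZD).
The NZD side grows by 1 + 0.1025×10/12 = 1.0854167.
That pins the INR growth at 1.0728343.
r = (1.0728343 − 1)/(10/12) = 0.087401 → 8.74%.

8.74%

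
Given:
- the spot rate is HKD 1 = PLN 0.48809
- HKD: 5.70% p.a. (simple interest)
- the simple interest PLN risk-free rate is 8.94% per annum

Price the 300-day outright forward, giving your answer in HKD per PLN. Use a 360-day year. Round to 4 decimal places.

1.9973

T = 300/360 years.
Growth of 1 PLN over T: 1 + 0.0894×300/360 = 1.074500.
Growth of 1 HKD over T: 1 + 0.0570×300/360 = 1.047500.
Forward (PLN per HKD) = 0.48809 × 1.074500 / 1.047500 = 0.5006708.
Quoted the other way: 1/0.5006708 = 1.9973 HKD per PLN.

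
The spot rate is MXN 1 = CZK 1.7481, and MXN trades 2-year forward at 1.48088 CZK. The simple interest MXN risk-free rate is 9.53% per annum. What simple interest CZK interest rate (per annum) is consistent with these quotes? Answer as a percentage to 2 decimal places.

0.43%

T = 2 years.
By CIP, F/S equals the CZK-to-MXN growth ratio: 1.48088/1.7481 = 0.8471369.
MXN growth factor: 1 + 0.0953×2 = 1.190600.
Hence g_CZK = 1.0086012.
r = (1.0086012 − 1)/2 = 0.004301 → 0.43%.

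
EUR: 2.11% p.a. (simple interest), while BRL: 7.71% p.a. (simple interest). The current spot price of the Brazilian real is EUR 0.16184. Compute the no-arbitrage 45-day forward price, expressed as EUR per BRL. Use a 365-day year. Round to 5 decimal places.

0.16073

T = 45/365 years.
EUR growth factor: 1 + 0.0211×45/365 = 1.0026014.
Growth of 1 BRL over T: 1 + 0.0771×45/365 = 1.0095055.
CIP: F = S · (grow EUR)/(grow BRL) = 0.16184 × 1.0026014/1.0095055 = 0.1607332 EUR per BRL.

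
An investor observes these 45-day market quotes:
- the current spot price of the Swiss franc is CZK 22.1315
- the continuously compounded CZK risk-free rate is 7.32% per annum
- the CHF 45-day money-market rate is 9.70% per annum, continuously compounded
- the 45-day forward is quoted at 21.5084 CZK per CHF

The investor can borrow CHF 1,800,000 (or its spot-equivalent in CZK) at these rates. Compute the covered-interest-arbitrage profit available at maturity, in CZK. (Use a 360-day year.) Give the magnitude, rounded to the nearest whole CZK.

CZK 1,015,480

T = 45/360 years.
Invest the CHF and cover forward: 1,800,000 × 1.0121988058 × 21.5084 = CZK 39,187,398.23.
Convert at spot and invest in CZK: 1,800,000 × 22.1315 × 1.0091919892 = CZK 40,202,878.52.
The quoted forward undervalues CHF, so borrow CHF, convert to CZK at spot, deposit the CZK at 7.32%, and buy CHF forward at 21.5084 to cover the loan.
Arbitrage profit = |39,187,398.23 − 40,202,878.52| = CZK 1,015,480.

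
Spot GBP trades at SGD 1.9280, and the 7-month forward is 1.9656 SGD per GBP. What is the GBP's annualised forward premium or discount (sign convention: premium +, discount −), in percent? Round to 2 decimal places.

T = 7/12 years.
Period premium: (1.9656 − 1.928)/1.928 = 0.0195021.
Annualise by dividing by T: 0.0195021 / (7/12) = 0.033432 → 3.34%.

+3.34%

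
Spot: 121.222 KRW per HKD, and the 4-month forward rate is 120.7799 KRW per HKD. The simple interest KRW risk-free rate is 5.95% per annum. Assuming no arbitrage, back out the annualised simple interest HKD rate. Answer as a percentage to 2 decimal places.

T = 4/12 years.
By CIP, F/S equals the KRW-to-HKD growth ratio: 120.7799/121.222 = 0.9963530.
The KRW side grows by 1 + 0.0595×4/12 = 1.0198333.
Hence g_HKD = 1.0235662.
r = (1.0235662 − 1)/(4/12) = 0.070699 → 7.07%.

7.07%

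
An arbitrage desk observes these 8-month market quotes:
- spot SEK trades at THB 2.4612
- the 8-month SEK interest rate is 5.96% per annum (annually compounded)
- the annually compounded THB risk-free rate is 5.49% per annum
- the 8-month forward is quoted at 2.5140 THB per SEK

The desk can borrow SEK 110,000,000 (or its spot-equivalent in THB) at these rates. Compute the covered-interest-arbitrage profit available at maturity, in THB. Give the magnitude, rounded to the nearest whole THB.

T = 8/12 years.
Route A — deposit SEK, sell forward: 110,000,000 × 1.03934875401 × 2.5140 = THB 287,421,504.43.
Route B — convert at spot, deposit THB: 110,000,000 × 2.4612 × 1.03627302884 = THB 280,552,269.64.
The quoted forward overvalues SEK, so borrow THB, buy SEK at spot, deposit the SEK at 5.96%, and sell the proceeds forward at 2.5140.
The gap between the two covered legs is THB 6,869,235.

THB 6,869,235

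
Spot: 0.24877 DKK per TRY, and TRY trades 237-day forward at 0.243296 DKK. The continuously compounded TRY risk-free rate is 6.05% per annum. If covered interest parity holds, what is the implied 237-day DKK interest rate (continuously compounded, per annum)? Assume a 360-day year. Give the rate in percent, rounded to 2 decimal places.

T = 237/360 years.
CIP gives F = S · g_DKK/g_TRY, so g_DKK/g_TRY = 0.243296/0.24877 = 0.9779957.
TRY growth factor: e^(0.0605×237/360) = 1.040633.
That pins the DKK growth at 1.0177346.
r = ln(1.0177346)/(237/360) = 0.026703 → 2.67%.

2.67%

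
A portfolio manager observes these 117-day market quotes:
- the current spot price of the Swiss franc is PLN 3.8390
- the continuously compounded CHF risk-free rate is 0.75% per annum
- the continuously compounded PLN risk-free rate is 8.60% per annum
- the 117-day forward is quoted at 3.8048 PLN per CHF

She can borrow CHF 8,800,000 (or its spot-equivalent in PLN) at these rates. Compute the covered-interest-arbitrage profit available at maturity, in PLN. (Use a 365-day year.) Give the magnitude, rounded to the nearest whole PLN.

PLN 1,164,629

T = 117/365 years.
Keep in CHF, deliver into the forward: 8,800,000·1.0024070018·3.8048 = PLN 33,562,831.81.
Swap to PLN now, deposit: 8,800,000·3.8390·1.0279506122 = PLN 34,727,461.12.
The quoted forward undervalues CHF, so borrow CHF, convert to PLN at spot, deposit the PLN at 8.60%, and buy CHF forward at 3.8048 to cover the loan.
Arbitrage profit = |33,562,831.81 − 34,727,461.12| = PLN 1,164,629.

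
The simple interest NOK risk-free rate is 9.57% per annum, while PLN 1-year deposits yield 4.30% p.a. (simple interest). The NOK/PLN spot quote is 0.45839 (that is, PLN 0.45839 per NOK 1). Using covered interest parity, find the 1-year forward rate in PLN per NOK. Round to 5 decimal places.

0.43634

T = 1 year.
PLN growth factor: 1 + 0.0430×1 = 1.043000.
NOK growth factor: 1 + 0.0957×1 = 1.095700.
CIP: F = S · (grow PLN)/(grow NOK) = 0.45839 × 1.043000/1.095700 = 0.4363428 PLN per NOK.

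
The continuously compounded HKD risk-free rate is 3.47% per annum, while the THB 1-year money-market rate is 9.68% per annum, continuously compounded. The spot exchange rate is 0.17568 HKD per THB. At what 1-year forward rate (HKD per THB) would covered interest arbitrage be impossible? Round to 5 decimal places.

0.16510

T = 1 year.
HKD accumulates by e^(0.0347×1) = 1.0353091.
THB accumulates by e^(0.0968×1) = 1.101640.
So F = 0.17568 × 1.0353091 / 1.101640 = 0.1651021 (HKD/THB).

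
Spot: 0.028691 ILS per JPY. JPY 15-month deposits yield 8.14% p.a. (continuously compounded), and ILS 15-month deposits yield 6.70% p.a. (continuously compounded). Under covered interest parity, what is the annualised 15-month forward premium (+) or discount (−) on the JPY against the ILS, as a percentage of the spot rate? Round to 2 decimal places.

-1.43%

T = 15/12 years.
CIP forward (ILS per JPY) = 0.028691 × 1.087357/1.1071067 = 0.028179181.
(F − S)/S ÷ T = (0.028179181 − 0.028691)/0.028691/(15/12) = -0.014271 → -1.43%.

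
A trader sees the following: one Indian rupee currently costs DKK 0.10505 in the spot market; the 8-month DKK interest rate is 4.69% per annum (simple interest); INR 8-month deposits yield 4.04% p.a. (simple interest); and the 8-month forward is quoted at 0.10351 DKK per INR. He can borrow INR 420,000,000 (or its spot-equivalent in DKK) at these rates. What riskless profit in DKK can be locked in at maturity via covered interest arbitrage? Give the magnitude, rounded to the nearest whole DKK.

T = 8/12 years.
Route A — deposit INR, sell forward: 420,000,000 × 1.0269333333 × 0.10351 = DKK 44,645,105.12.
Route B — convert at spot, deposit DKK: 420,000,000 × 0.10505 × 1.0312666667 = DKK 45,500,516.60.
The quoted forward undervalues INR, so borrow INR, convert to DKK at spot, deposit the DKK at 4.69%, and buy INR forward at 0.10351 to cover the loan.
Arbitrage profit = |44,645,105.12 − 45,500,516.60| = DKK 855,411.

DKK 855,411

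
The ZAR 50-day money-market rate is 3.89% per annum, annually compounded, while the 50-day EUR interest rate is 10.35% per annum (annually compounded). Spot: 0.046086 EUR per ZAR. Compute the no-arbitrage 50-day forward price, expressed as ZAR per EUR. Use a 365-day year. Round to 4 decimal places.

21.5200

T = 50/365 years.
EUR growth factor: (1 + 0.1035)^(50/365) = 1.01358278.
ZAR growth factor: (1 + 0.0389)^(50/365) = 1.00524142.
CIP: F = S · (grow EUR)/(grow ZAR) = 0.046086 × 1.01358278/1.00524142 = 0.046468416 EUR per ZAR.
Invert for ZAR per EUR: 1 / 0.046468416 = 21.5200.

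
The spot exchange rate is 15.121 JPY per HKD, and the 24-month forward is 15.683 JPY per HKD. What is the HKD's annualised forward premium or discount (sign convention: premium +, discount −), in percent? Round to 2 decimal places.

+1.86%

T = 2 years.
(F − S)/S = (15.683 − 15.121)/15.121 = 0.0371669.
×(1/T) gives 1.86% p.a.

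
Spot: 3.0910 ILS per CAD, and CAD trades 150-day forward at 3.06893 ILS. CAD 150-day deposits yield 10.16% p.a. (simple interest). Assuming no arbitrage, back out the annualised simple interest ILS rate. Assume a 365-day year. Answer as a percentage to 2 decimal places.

8.35%

T = 150/365 years.
F/S = 3.06893/3.091 = 0.9928599 = (growth of ILS) / (growth of CAD).
CAD growth factor: 1 + 0.1016×150/365 = 1.0417534.
Hence g_ILS = 1.0343152.
(1.0343152 − 1)/T = 0.083500, i.e. 8.35%.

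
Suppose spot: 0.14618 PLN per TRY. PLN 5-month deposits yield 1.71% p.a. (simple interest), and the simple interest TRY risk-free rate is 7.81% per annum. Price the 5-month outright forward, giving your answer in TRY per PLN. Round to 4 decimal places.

T = 5/12 years.
PLN accumulates by 1 + 0.0171×5/12 = 1.007125.
Growth of 1 TRY over T: 1 + 0.0781×5/12 = 1.0325417.
So F = 0.14618 × 1.007125 / 1.0325417 = 0.1425817 (PLN/TRY).
Invert for TRY per PLN: 1 / 0.1425817 = 7.0135.

7.0135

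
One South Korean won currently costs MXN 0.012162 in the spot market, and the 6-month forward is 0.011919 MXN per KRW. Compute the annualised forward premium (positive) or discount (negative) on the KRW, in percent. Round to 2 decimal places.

T = 6/12 years.
KRW trades forward at -1.99803% vs spot over the period.
Per annum: -0.0199803 / (6/12) = -0.039961 = -4.00%.

-4.00%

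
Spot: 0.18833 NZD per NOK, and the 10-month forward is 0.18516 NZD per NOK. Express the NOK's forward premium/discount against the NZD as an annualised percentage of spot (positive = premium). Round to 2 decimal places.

-2.02%

T = 10/12 years.
NOK trades forward at -1.68322% vs spot over the period.
×(1/T) gives -2.02% p.a.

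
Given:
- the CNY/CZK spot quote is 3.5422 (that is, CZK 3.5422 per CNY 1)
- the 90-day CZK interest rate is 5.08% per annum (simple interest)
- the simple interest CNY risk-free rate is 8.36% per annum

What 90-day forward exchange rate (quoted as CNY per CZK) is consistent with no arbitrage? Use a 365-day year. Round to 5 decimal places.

T = 90/365 years.
CZK growth factor: 1 + 0.0508×90/365 = 1.012526.
Growth of 1 CNY over T: 1 + 0.0836×90/365 = 1.0206137.
So F = 3.5422 × 1.012526 / 1.0206137 = 3.514130 (CZK/CNY).
Quoted the other way: 1/3.514130 = 0.28457 CNY per CZK.

0.28457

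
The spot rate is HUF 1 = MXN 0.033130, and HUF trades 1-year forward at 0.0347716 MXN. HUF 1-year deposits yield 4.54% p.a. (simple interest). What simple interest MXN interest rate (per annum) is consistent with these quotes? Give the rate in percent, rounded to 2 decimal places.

T = 1 year.
By CIP, F/S equals the MXN-to-HUF growth ratio: 0.0347716/0.03313 = 1.0495503.
The HUF side grows by 1 + 0.0454×1 = 1.045400.
Hence g_MXN = 1.0971999.
(1.0971999 − 1)/T = 0.097200, i.e. 9.72%.

9.72%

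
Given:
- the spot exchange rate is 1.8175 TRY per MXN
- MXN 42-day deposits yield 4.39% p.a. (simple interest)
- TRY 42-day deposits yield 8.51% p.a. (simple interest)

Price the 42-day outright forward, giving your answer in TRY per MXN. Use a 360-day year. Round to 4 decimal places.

T = 42/360 years.
TRY growth factor: 1 + 0.0851×42/360 = 1.0099283.
MXN accumulates by 1 + 0.0439×42/360 = 1.0051217.
Forward (TRY per MXN) = 1.8175 × 1.0099283 / 1.0051217 = 1.826191.

1.8262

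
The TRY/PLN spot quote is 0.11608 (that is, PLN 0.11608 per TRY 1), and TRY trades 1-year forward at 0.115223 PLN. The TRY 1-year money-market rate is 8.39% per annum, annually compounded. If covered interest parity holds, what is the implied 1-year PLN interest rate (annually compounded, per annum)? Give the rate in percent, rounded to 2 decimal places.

7.59%

T = 1 year.
CIP gives F = S · g_PLN/g_TRY, so g_PLN/g_TRY = 0.115223/0.11608 = 0.9926172.
TRY growth factor: (1 + 0.0839)^1 = 1.083900.
That pins the PLN growth at 1.0758978.
r = 1.0758978^(1/1) − 1 = 0.075898 → 7.59%.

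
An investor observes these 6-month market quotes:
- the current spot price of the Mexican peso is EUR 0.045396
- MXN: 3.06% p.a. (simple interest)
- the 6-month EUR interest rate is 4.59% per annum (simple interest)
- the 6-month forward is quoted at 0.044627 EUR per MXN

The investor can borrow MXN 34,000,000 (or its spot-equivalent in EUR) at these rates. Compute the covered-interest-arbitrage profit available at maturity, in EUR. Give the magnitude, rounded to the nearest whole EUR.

EUR 38,354

T = 6/12 years.
Invest the MXN and cover forward: 34,000,000 × 1.015300 × 0.044627 = EUR 1,540,532.97.
Convert at spot and invest in EUR: 34,000,000 × 0.045396 × 1.022950 = EUR 1,578,886.50.
The quoted forward undervalues MXN, so borrow MXN, convert to EUR at spot, deposit the EUR at 4.59%, and buy MXN forward at 0.044627 to cover the loan.
The gap between the two covered legs is EUR 38,354.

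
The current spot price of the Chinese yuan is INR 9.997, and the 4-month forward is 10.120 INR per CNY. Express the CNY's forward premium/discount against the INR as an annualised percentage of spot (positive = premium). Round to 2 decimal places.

T = 4/12 years.
Period premium: (10.120 − 9.997)/9.997 = 0.0123037.
Per annum: 0.0123037 / (4/12) = 0.036911 = 3.69%.

+3.69%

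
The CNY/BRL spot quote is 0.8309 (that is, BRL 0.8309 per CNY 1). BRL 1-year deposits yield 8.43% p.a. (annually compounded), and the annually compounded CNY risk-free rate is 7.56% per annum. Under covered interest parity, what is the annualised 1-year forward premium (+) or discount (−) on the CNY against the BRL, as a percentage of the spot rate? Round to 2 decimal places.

T = 1 year.
No-arbitrage forward: 0.8309 × 1.084300 / 1.075600 = 0.8376207 BRL/CNY.
(F − S)/S ÷ T = (0.8376207 − 0.8309)/0.8309/1 = 0.008088 → 0.81%.

+0.81%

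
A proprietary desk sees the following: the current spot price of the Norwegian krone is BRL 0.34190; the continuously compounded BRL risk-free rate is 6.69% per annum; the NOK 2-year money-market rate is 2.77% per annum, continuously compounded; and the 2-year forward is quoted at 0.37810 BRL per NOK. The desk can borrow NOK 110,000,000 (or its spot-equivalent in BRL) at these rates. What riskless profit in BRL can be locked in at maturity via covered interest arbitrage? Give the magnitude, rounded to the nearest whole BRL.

BRL 966,900

T = 2 years.
Keep in NOK, deliver into the forward: 110,000,000·1.0569633155·0.37810 = BRL 43,960,161.25.
Swap to BRL now, deposit: 110,000,000·0.34190·1.1431641639 = BRL 42,993,261.04.
The quoted forward overvalues NOK, so borrow BRL, buy NOK at spot, deposit the NOK at 2.77%, and sell the proceeds forward at 0.37810.
Arbitrage profit = |43,960,161.25 − 42,993,261.04| = BRL 966,900.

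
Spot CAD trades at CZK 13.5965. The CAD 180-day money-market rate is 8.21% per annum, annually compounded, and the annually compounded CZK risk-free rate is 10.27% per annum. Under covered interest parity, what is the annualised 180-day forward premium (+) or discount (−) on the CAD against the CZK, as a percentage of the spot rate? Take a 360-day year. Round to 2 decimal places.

T = 180/360 years.
No-arbitrage forward: 13.5965 × 1.0500952 / 1.0402404 = 13.7253075 CZK/CAD.
Annualised premium = (F − S)/S × (1/T) = (13.7253075 − 13.5965)/13.5965 ÷ (180/360) = 1.89%.

+1.89%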